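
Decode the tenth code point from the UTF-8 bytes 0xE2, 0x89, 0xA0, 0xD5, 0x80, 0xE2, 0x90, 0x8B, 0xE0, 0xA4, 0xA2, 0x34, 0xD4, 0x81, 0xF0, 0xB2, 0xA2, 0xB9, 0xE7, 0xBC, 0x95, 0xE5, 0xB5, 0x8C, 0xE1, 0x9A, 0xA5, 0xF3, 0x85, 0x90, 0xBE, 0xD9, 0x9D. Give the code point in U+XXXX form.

U+16A5

Offset 0: leading byte 0xE2 = 11100010 → 3-byte char #1 = E2 89 A0.
Offset 3: leading byte 0xD5 = 11010101 → 2-byte char #2 = D5 80.
Offset 5: leading byte 0xE2 = 11100010 → 3-byte char #3 = E2 90 8B.
Offset 8: leading byte 0xE0 = 11100000 → 3-byte char #4 = E0 A4 A2.
Offset 11: leading byte 0x34 = 00110100 → 1-byte char #5 = 34.
Offset 12: leading byte 0xD4 = 11010100 → 2-byte char #6 = D4 81.
Offset 14: leading byte 0xF0 = 11110000 → 4-byte char #7 = F0 B2 A2 B9.
Offset 18: leading byte 0xE7 = 11100111 → 3-byte char #8 = E7 BC 95.
Offset 21: leading byte 0xE5 = 11100101 → 3-byte char #9 = E5 B5 8C.
Offset 24: leading byte 0xE1 = 11100001 → 3-byte char #10 = E1 9A A5.
Leading byte 0xE1 = 11100001 matches 1110xxxx → 3-byte sequence.
Byte 1: 0xE1 = 11100001, payload 0001 (4 bits).
Byte 2: 0x9A = 10011010 (10xxxxxx ✓), payload 011010.
Byte 3: 0xA5 = 10100101 (10xxxxxx ✓), payload 100101.
Concatenate: 0001011010100101 = 0x16A5 (16 bits → U+16A5).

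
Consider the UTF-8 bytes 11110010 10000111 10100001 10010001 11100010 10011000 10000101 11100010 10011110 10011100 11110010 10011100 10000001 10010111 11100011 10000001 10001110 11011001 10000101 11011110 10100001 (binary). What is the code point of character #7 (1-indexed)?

Offset 0: leading byte 0xF2 = 11110010 → 4-byte char #1 = F2 87 A1 91.
Offset 4: leading byte 0xE2 = 11100010 → 3-byte char #2 = E2 98 85.
Offset 7: leading byte 0xE2 = 11100010 → 3-byte char #3 = E2 9E 9C.
Offset 10: leading byte 0xF2 = 11110010 → 4-byte char #4 = F2 9C 81 97.
Offset 14: leading byte 0xE3 = 11100011 → 3-byte char #5 = E3 81 8E.
Offset 17: leading byte 0xD9 = 11011001 → 2-byte char #6 = D9 85.
Offset 19: leading byte 0xDE = 11011110 → 2-byte char #7 = DE A1.
Leading byte 0xDE = 11011110 matches 110xxxxx → 2-byte sequence.
Byte 1: 0xDE = 11011110, payload 11110 (5 bits).
Byte 2: 0xA1 = 10100001 (10xxxxxx ✓), payload 100001.
Concatenate: 11110100001 = 0x7A1 (11 bits → U+07A1).

U+07A1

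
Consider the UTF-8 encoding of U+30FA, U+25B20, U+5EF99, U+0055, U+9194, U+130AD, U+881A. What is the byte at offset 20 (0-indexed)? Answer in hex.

U+30FA → 3-byte form E3 83 BA at offsets 0–2.
U+25B20 → 4-byte form F0 A5 AC A0 at offsets 3–6.
U+5EF99 → 4-byte form F1 9E BE 99 at offsets 7–10.
U+0055 → 1-byte form 55 at offsets 11–11.
U+9194 → 3-byte form E9 86 94 at offsets 12–14.
U+130AD → 4-byte form F0 93 82 AD at offsets 15–18.
U+881A → 3-byte form E8 A0 9A at offsets 19–21.
Offset 20 falls in char 7's range; it's byte 2 of E8 A0 9A = 0xA0.

0xA0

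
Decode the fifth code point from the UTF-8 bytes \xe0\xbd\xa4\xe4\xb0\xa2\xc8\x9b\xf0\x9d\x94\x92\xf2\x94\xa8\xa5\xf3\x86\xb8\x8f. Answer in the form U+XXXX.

U+94A25

Offset 0: leading byte 0xE0 = 11100000 → 3-byte char #1 = E0 BD A4.
Offset 3: leading byte 0xE4 = 11100100 → 3-byte char #2 = E4 B0 A2.
Offset 6: leading byte 0xC8 = 11001000 → 2-byte char #3 = C8 9B.
Offset 8: leading byte 0xF0 = 11110000 → 4-byte char #4 = F0 9D 94 92.
Offset 12: leading byte 0xF2 = 11110010 → 4-byte char #5 = F2 94 A8 A5.
Leading byte 0xF2 = 11110010 matches 11110xxx → 4-byte sequence.
Byte 1: 0xF2 = 11110010, payload 010 (3 bits).
Byte 2: 0x94 = 10010100 (10xxxxxx ✓), payload 010100.
Byte 3: 0xA8 = 10101000 (10xxxxxx ✓), payload 101000.
Byte 4: 0xA5 = 10100101 (10xxxxxx ✓), payload 100101.
Concatenate: 010010100101000100101 = 0x94A25 (21 bits → U+94A25).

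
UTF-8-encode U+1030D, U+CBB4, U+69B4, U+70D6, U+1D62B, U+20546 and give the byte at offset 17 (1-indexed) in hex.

1-indexed offset 17 is 0-indexed offset 16.
U+1030D → 4-byte form F0 90 8C 8D at offsets 0–3.
U+CBB4 → 3-byte form EC AE B4 at offsets 4–6.
U+69B4 → 3-byte form E6 A6 B4 at offsets 7–9.
U+70D6 → 3-byte form E7 83 96 at offsets 10–12.
U+1D62B → 4-byte form F0 9D 98 AB at offsets 13–16.
Offset 16 falls in char 5's range; it's byte 4 of F0 9D 98 AB = 0xAB.

0xAB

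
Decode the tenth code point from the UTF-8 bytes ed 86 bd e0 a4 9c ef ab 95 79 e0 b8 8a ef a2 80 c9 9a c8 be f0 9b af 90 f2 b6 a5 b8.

U+B6978

Offset 0: leading byte 0xED = 11101101 → 3-byte char #1 = ED 86 BD.
Offset 3: leading byte 0xE0 = 11100000 → 3-byte char #2 = E0 A4 9C.
Offset 6: leading byte 0xEF = 11101111 → 3-byte char #3 = EF AB 95.
Offset 9: leading byte 0x79 = 01111001 → 1-byte char #4 = 79.
Offset 10: leading byte 0xE0 = 11100000 → 3-byte char #5 = E0 B8 8A.
Offset 13: leading byte 0xEF = 11101111 → 3-byte char #6 = EF A2 80.
Offset 16: leading byte 0xC9 = 11001001 → 2-byte char #7 = C9 9A.
Offset 18: leading byte 0xC8 = 11001000 → 2-byte char #8 = C8 BE.
Offset 20: leading byte 0xF0 = 11110000 → 4-byte char #9 = F0 9B AF 90.
Offset 24: leading byte 0xF2 = 11110010 → 4-byte char #10 = F2 B6 A5 B8.
Leading byte 0xF2 = 11110010 matches 11110xxx → 4-byte sequence.
Byte 1: 0xF2 = 11110010, payload 010 (3 bits).
Byte 2: 0xB6 = 10110110 (10xxxxxx ✓), payload 110110.
Byte 3: 0xA5 = 10100101 (10xxxxxx ✓), payload 100101.
Byte 4: 0xB8 = 10111000 (10xxxxxx ✓), payload 111000.
Concatenate: 010110110100101111000 = 0xB6978 (21 bits → U+B6978).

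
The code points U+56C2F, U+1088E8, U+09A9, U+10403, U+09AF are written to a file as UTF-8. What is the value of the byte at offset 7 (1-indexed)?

1-indexed offset 7 is 0-indexed offset 6.
U+56C2F → 4-byte form F1 96 B0 AF at offsets 0–3.
U+1088E8 → 4-byte form F4 88 A3 A8 at offsets 4–7.
Offset 6 falls in char 2's range; it's byte 3 of F4 88 A3 A8 = 0xA3.

0xA3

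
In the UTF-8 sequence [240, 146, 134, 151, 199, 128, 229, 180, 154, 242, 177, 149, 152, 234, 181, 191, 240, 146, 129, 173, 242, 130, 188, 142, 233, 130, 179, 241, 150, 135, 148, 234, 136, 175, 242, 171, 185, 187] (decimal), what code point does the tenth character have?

U+A22F

Offset 0: leading byte 0xF0 = 11110000 → 4-byte char #1 = F0 92 86 97.
Offset 4: leading byte 0xC7 = 11000111 → 2-byte char #2 = C7 80.
Offset 6: leading byte 0xE5 = 11100101 → 3-byte char #3 = E5 B4 9A.
Offset 9: leading byte 0xF2 = 11110010 → 4-byte char #4 = F2 B1 95 98.
Offset 13: leading byte 0xEA = 11101010 → 3-byte char #5 = EA B5 BF.
Offset 16: leading byte 0xF0 = 11110000 → 4-byte char #6 = F0 92 81 AD.
Offset 20: leading byte 0xF2 = 11110010 → 4-byte char #7 = F2 82 BC 8E.
Offset 24: leading byte 0xE9 = 11101001 → 3-byte char #8 = E9 82 B3.
Offset 27: leading byte 0xF1 = 11110001 → 4-byte char #9 = F1 96 87 94.
Offset 31: leading byte 0xEA = 11101010 → 3-byte char #10 = EA 88 AF.
Leading byte 0xEA = 11101010 matches 1110xxxx → 3-byte sequence.
Byte 1: 0xEA = 11101010, payload 1010 (4 bits).
Byte 2: 0x88 = 10001000 (10xxxxxx ✓), payload 001000.
Byte 3: 0xAF = 10101111 (10xxxxxx ✓), payload 101111.
Concatenate: 1010001000101111 = 0xA22F (16 bits → U+A22F).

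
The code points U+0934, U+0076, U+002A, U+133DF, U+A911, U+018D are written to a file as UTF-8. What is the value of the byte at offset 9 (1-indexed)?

0x9F

1-indexed offset 9 is 0-indexed offset 8.
U+0934 → 3-byte form E0 A4 B4 at offsets 0–2.
U+0076 → 1-byte form 76 at offsets 3–3.
U+002A → 1-byte form 2A at offsets 4–4.
U+133DF → 4-byte form F0 93 8F 9F at offsets 5–8.
Offset 8 falls in char 4's range; it's byte 4 of F0 93 8F 9F = 0x9F.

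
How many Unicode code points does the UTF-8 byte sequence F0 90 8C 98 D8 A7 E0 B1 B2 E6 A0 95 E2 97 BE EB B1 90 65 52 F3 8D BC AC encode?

9

Byte at offset 0: 0xF0 = 11110000 → 4-byte char (#1). Advance 4.
Byte at offset 4: 0xD8 = 11011000 → 2-byte char (#2). Advance 2.
Byte at offset 6: 0xE0 = 11100000 → 3-byte char (#3). Advance 3.
Byte at offset 9: 0xE6 = 11100110 → 3-byte char (#4). Advance 3.
Byte at offset 12: 0xE2 = 11100010 → 3-byte char (#5). Advance 3.
Byte at offset 15: 0xEB = 11101011 → 3-byte char (#6). Advance 3.
Byte at offset 18: 0x65 = 01100101 → 1-byte char (#7). Advance 1.
Byte at offset 19: 0x52 = 01010010 → 1-byte char (#8). Advance 1.
Byte at offset 20: 0xF3 = 11110011 → 4-byte char (#9). Advance 4.
Reached end at offset 24 after 9 code points.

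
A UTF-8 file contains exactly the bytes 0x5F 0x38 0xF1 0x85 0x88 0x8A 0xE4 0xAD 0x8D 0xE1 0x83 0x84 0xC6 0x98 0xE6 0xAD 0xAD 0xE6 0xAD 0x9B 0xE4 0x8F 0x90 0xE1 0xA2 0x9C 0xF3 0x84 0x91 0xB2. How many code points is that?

11

Byte at offset 0: 0x5F = 01011111 → 1-byte char (#1). Advance 1.
Byte at offset 1: 0x38 = 00111000 → 1-byte char (#2). Advance 1.
Byte at offset 2: 0xF1 = 11110001 → 4-byte char (#3). Advance 4.
Byte at offset 6: 0xE4 = 11100100 → 3-byte char (#4). Advance 3.
Byte at offset 9: 0xE1 = 11100001 → 3-byte char (#5). Advance 3.
Byte at offset 12: 0xC6 = 11000110 → 2-byte char (#6). Advance 2.
Byte at offset 14: 0xE6 = 11100110 → 3-byte char (#7). Advance 3.
Byte at offset 17: 0xE6 = 11100110 → 3-byte char (#8). Advance 3.
Byte at offset 20: 0xE4 = 11100100 → 3-byte char (#9). Advance 3.
Byte at offset 23: 0xE1 = 11100001 → 3-byte char (#10). Advance 3.
Byte at offset 26: 0xF3 = 11110011 → 4-byte char (#11). Advance 4.
Reached end at offset 30 after 11 code points.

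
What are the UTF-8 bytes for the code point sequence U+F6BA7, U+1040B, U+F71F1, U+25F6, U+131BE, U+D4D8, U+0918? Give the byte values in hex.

U+F6BA7: 4-byte form → F3 B6 AE A7.
U+1040B: 4-byte form → F0 90 90 8B.
U+F71F1: 4-byte form → F3 B7 87 B1.
U+25F6: 3-byte form → E2 97 B6.
U+131BE: 4-byte form → F0 93 86 BE.
U+D4D8: 3-byte form → ED 93 98.
U+0918: 3-byte form → E0 A4 98.
Concatenated (25 bytes): F3 B6 AE A7 F0 90 90 8B F3 B7 87 B1 E2 97 B6 F0 93 86 BE ED 93 98 E0 A4 98.

F3 B6 AE A7 F0 90 90 8B F3 B7 87 B1 E2 97 B6 F0 93 86 BE ED 93 98 E0 A4 98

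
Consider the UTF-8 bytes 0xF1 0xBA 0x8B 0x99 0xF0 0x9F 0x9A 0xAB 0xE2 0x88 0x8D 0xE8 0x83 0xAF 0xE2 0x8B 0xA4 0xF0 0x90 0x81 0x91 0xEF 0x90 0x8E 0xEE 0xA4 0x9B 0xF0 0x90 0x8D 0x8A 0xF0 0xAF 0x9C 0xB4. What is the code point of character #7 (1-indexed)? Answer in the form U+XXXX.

U+F40E

Offset 0: leading byte 0xF1 = 11110001 → 4-byte char #1 = F1 BA 8B 99.
Offset 4: leading byte 0xF0 = 11110000 → 4-byte char #2 = F0 9F 9A AB.
Offset 8: leading byte 0xE2 = 11100010 → 3-byte char #3 = E2 88 8D.
Offset 11: leading byte 0xE8 = 11101000 → 3-byte char #4 = E8 83 AF.
Offset 14: leading byte 0xE2 = 11100010 → 3-byte char #5 = E2 8B A4.
Offset 17: leading byte 0xF0 = 11110000 → 4-byte char #6 = F0 90 81 91.
Offset 21: leading byte 0xEF = 11101111 → 3-byte char #7 = EF 90 8E.
Leading byte 0xEF = 11101111 matches 1110xxxx → 3-byte sequence.
Byte 1: 0xEF = 11101111, payload 1111 (4 bits).
Byte 2: 0x90 = 10010000 (10xxxxxx ✓), payload 010000.
Byte 3: 0x8E = 10001110 (10xxxxxx ✓), payload 001110.
Concatenate: 1111010000001110 = 0xF40E (16 bits → U+F40E).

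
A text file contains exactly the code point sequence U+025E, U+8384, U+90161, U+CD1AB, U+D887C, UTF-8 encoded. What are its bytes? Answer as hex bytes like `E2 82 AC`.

U+025E: 2-byte form → C9 9E.
U+8384: 3-byte form → E8 8E 84.
U+90161: 4-byte form → F2 90 85 A1.
U+CD1AB: 4-byte form → F3 8D 86 AB.
U+D887C: 4-byte form → F3 98 A1 BC.
Concatenated (17 bytes): C9 9E E8 8E 84 F2 90 85 A1 F3 8D 86 AB F3 98 A1 BC.

C9 9E E8 8E 84 F2 90 85 A1 F3 8D 86 AB F3 98 A1 BC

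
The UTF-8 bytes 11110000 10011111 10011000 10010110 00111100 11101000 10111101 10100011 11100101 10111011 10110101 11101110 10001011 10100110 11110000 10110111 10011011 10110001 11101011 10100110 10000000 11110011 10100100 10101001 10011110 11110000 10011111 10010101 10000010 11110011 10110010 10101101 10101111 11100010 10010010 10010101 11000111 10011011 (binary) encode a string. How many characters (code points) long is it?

12

Byte at offset 0: 0xF0 = 11110000 → 4-byte char (#1). Advance 4.
Byte at offset 4: 0x3C = 00111100 → 1-byte char (#2). Advance 1.
Byte at offset 5: 0xE8 = 11101000 → 3-byte char (#3). Advance 3.
Byte at offset 8: 0xE5 = 11100101 → 3-byte char (#4). Advance 3.
Byte at offset 11: 0xEE = 11101110 → 3-byte char (#5). Advance 3.
Byte at offset 14: 0xF0 = 11110000 → 4-byte char (#6). Advance 4.
Byte at offset 18: 0xEB = 11101011 → 3-byte char (#7). Advance 3.
Byte at offset 21: 0xF3 = 11110011 → 4-byte char (#8). Advance 4.
Byte at offset 25: 0xF0 = 11110000 → 4-byte char (#9). Advance 4.
Byte at offset 29: 0xF3 = 11110011 → 4-byte char (#10). Advance 4.
Byte at offset 33: 0xE2 = 11100010 → 3-byte char (#11). Advance 3.
Byte at offset 36: 0xC7 = 11000111 → 2-byte char (#12). Advance 2.
Reached end at offset 38 after 12 code points.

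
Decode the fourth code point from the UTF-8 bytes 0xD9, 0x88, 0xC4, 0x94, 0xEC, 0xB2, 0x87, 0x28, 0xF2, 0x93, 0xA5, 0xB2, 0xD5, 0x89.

Offset 0: leading byte 0xD9 = 11011001 → 2-byte char #1 = D9 88.
Offset 2: leading byte 0xC4 = 11000100 → 2-byte char #2 = C4 94.
Offset 4: leading byte 0xEC = 11101100 → 3-byte char #3 = EC B2 87.
Offset 7: leading byte 0x28 = 00101000 → 1-byte char #4 = 28.
Leading byte 0x28 = 00101000 matches 0xxxxxxx → 1-byte sequence.
Byte 1: 0x28 = 00101000, payload 0101000 (7 bits).
Concatenate: 0101000 = 0x28 (7 bits → U+0028).

U+0028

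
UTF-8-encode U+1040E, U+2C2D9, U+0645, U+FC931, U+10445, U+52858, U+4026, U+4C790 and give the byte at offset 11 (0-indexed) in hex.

U+1040E → 4-byte form F0 90 90 8E at offsets 0–3.
U+2C2D9 → 4-byte form F0 AC 8B 99 at offsets 4–7.
U+0645 → 2-byte form D9 85 at offsets 8–9.
U+FC931 → 4-byte form F3 BC A4 B1 at offsets 10–13.
Offset 11 falls in char 4's range; it's byte 2 of F3 BC A4 B1 = 0xBC.

0xBC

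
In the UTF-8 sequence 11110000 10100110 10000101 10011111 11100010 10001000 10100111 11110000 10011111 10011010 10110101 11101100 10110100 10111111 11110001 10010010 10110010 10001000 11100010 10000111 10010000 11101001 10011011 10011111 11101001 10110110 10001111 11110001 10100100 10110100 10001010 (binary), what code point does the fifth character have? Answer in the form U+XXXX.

U+52C88

Offset 0: leading byte 0xF0 = 11110000 → 4-byte char #1 = F0 A6 85 9F.
Offset 4: leading byte 0xE2 = 11100010 → 3-byte char #2 = E2 88 A7.
Offset 7: leading byte 0xF0 = 11110000 → 4-byte char #3 = F0 9F 9A B5.
Offset 11: leading byte 0xEC = 11101100 → 3-byte char #4 = EC B4 BF.
Offset 14: leading byte 0xF1 = 11110001 → 4-byte char #5 = F1 92 B2 88.
Leading byte 0xF1 = 11110001 matches 11110xxx → 4-byte sequence.
Byte 1: 0xF1 = 11110001, payload 001 (3 bits).
Byte 2: 0x92 = 10010010 (10xxxxxx ✓), payload 010010.
Byte 3: 0xB2 = 10110010 (10xxxxxx ✓), payload 110010.
Byte 4: 0x88 = 10001000 (10xxxxxx ✓), payload 001000.
Concatenate: 001010010110010001000 = 0x52C88 (21 bits → U+52C88).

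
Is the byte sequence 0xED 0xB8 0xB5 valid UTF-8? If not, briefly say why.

invalid (encodes a surrogate (U+D800–U+DFFF))

Structurally a 3-byte sequence; payload = 0xDE35.
But 0xDE35 is in U+D800–U+DFFF, the surrogate range. Surrogates are not Unicode scalar values and are forbidden in UTF-8.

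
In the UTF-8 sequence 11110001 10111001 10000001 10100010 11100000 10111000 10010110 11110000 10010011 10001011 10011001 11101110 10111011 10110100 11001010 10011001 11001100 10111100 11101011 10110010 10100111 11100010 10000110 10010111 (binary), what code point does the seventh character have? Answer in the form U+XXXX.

Offset 0: leading byte 0xF1 = 11110001 → 4-byte char #1 = F1 B9 81 A2.
Offset 4: leading byte 0xE0 = 11100000 → 3-byte char #2 = E0 B8 96.
Offset 7: leading byte 0xF0 = 11110000 → 4-byte char #3 = F0 93 8B 99.
Offset 11: leading byte 0xEE = 11101110 → 3-byte char #4 = EE BB B4.
Offset 14: leading byte 0xCA = 11001010 → 2-byte char #5 = CA 99.
Offset 16: leading byte 0xCC = 11001100 → 2-byte char #6 = CC BC.
Offset 18: leading byte 0xEB = 11101011 → 3-byte char #7 = EB B2 A7.
Leading byte 0xEB = 11101011 matches 1110xxxx → 3-byte sequence.
Byte 1: 0xEB = 11101011, payload 1011 (4 bits).
Byte 2: 0xB2 = 10110010 (10xxxxxx ✓), payload 110010.
Byte 3: 0xA7 = 10100111 (10xxxxxx ✓), payload 100111.
Concatenate: 1011110010100111 = 0xBCA7 (16 bits → U+BCA7).

U+BCA7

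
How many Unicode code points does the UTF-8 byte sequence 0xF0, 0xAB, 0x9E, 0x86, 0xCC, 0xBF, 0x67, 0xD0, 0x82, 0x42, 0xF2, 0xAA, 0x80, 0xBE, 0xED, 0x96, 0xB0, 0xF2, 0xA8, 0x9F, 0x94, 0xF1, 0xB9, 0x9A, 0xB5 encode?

Byte at offset 0: 0xF0 = 11110000 → 4-byte char (#1). Advance 4.
Byte at offset 4: 0xCC = 11001100 → 2-byte char (#2). Advance 2.
Byte at offset 6: 0x67 = 01100111 → 1-byte char (#3). Advance 1.
Byte at offset 7: 0xD0 = 11010000 → 2-byte char (#4). Advance 2.
Byte at offset 9: 0x42 = 01000010 → 1-byte char (#5). Advance 1.
Byte at offset 10: 0xF2 = 11110010 → 4-byte char (#6). Advance 4.
Byte at offset 14: 0xED = 11101101 → 3-byte char (#7). Advance 3.
Byte at offset 17: 0xF2 = 11110010 → 4-byte char (#8). Advance 4.
Byte at offset 21: 0xF1 = 11110001 → 4-byte char (#9). Advance 4.
Reached end at offset 25 after 9 code points.

9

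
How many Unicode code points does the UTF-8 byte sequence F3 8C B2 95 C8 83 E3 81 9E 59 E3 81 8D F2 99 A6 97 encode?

Byte at offset 0: 0xF3 = 11110011 → 4-byte char (#1). Advance 4.
Byte at offset 4: 0xC8 = 11001000 → 2-byte char (#2). Advance 2.
Byte at offset 6: 0xE3 = 11100011 → 3-byte char (#3). Advance 3.
Byte at offset 9: 0x59 = 01011001 → 1-byte char (#4). Advance 1.
Byte at offset 10: 0xE3 = 11100011 → 3-byte char (#5). Advance 3.
Byte at offset 13: 0xF2 = 11110010 → 4-byte char (#6). Advance 4.
Reached end at offset 17 after 6 code points.

6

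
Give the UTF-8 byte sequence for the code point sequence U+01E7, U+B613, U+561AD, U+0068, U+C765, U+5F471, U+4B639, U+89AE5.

U+01E7: 2-byte form → C7 A7.
U+B613: 3-byte form → EB 98 93.
U+561AD: 4-byte form → F1 96 86 AD.
U+0068: 1-byte form → 68.
U+C765: 3-byte form → EC 9D A5.
U+5F471: 4-byte form → F1 9F 91 B1.
U+4B639: 4-byte form → F1 8B 98 B9.
U+89AE5: 4-byte form → F2 89 AB A5.
Concatenated (25 bytes): C7 A7 EB 98 93 F1 96 86 AD 68 EC 9D A5 F1 9F 91 B1 F1 8B 98 B9 F2 89 AB A5.

C7 A7 EB 98 93 F1 96 86 AD 68 EC 9D A5 F1 9F 91 B1 F1 8B 98 B9 F2 89 AB A5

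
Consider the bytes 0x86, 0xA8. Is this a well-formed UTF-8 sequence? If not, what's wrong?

invalid (continuation byte with no leading byte)

Byte 0x86 = 10000110 has the form 10xxxxxx — a continuation byte — but there is no preceding leading byte.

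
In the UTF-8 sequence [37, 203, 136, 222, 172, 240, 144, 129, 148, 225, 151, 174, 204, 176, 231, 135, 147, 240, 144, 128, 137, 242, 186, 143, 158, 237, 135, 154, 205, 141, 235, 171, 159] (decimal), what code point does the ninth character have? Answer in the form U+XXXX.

U+BA3DE

Offset 0: leading byte 0x25 = 00100101 → 1-byte char #1 = 25.
Offset 1: leading byte 0xCB = 11001011 → 2-byte char #2 = CB 88.
Offset 3: leading byte 0xDE = 11011110 → 2-byte char #3 = DE AC.
Offset 5: leading byte 0xF0 = 11110000 → 4-byte char #4 = F0 90 81 94.
Offset 9: leading byte 0xE1 = 11100001 → 3-byte char #5 = E1 97 AE.
Offset 12: leading byte 0xCC = 11001100 → 2-byte char #6 = CC B0.
Offset 14: leading byte 0xE7 = 11100111 → 3-byte char #7 = E7 87 93.
Offset 17: leading byte 0xF0 = 11110000 → 4-byte char #8 = F0 90 80 89.
Offset 21: leading byte 0xF2 = 11110010 → 4-byte char #9 = F2 BA 8F 9E.
Leading byte 0xF2 = 11110010 matches 11110xxx → 4-byte sequence.
Byte 1: 0xF2 = 11110010, payload 010 (3 bits).
Byte 2: 0xBA = 10111010 (10xxxxxx ✓), payload 111010.
Byte 3: 0x8F = 10001111 (10xxxxxx ✓), payload 001111.
Byte 4: 0x9E = 10011110 (10xxxxxx ✓), payload 011110.
Concatenate: 010111010001111011110 = 0xBA3DE (21 bits → U+BA3DE).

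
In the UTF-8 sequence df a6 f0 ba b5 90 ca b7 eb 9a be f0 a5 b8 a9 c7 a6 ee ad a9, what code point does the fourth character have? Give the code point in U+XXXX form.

U+B6BE

Offset 0: leading byte 0xDF = 11011111 → 2-byte char #1 = DF A6.
Offset 2: leading byte 0xF0 = 11110000 → 4-byte char #2 = F0 BA B5 90.
Offset 6: leading byte 0xCA = 11001010 → 2-byte char #3 = CA B7.
Offset 8: leading byte 0xEB = 11101011 → 3-byte char #4 = EB 9A BE.
Leading byte 0xEB = 11101011 matches 1110xxxx → 3-byte sequence.
Byte 1: 0xEB = 11101011, payload 1011 (4 bits).
Byte 2: 0x9A = 10011010 (10xxxxxx ✓), payload 011010.
Byte 3: 0xBE = 10111110 (10xxxxxx ✓), payload 111110.
Concatenate: 1011011010111110 = 0xB6BE (16 bits → U+B6BE).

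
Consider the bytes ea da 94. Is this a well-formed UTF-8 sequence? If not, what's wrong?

invalid (non-continuation byte where continuation expected)

Leading byte 0xEA = 11101010 → 3-byte form.
Byte 2 is 0xDA = 11011010, which is not 10xxxxxx — expected a continuation byte.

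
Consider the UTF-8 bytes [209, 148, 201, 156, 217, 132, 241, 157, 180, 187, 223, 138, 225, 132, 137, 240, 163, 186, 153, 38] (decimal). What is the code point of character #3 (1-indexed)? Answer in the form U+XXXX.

Offset 0: leading byte 0xD1 = 11010001 → 2-byte char #1 = D1 94.
Offset 2: leading byte 0xC9 = 11001001 → 2-byte char #2 = C9 9C.
Offset 4: leading byte 0xD9 = 11011001 → 2-byte char #3 = D9 84.
Leading byte 0xD9 = 11011001 matches 110xxxxx → 2-byte sequence.
Byte 1: 0xD9 = 11011001, payload 11001 (5 bits).
Byte 2: 0x84 = 10000100 (10xxxxxx ✓), payload 000100.
Concatenate: 11001000100 = 0x644 (11 bits → U+0644).

U+0644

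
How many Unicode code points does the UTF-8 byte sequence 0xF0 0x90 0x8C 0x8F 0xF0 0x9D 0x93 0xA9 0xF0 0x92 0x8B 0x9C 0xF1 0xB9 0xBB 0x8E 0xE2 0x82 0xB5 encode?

5

Byte at offset 0: 0xF0 = 11110000 → 4-byte char (#1). Advance 4.
Byte at offset 4: 0xF0 = 11110000 → 4-byte char (#2). Advance 4.
Byte at offset 8: 0xF0 = 11110000 → 4-byte char (#3). Advance 4.
Byte at offset 12: 0xF1 = 11110001 → 4-byte char (#4). Advance 4.
Byte at offset 16: 0xE2 = 11100010 → 3-byte char (#5). Advance 3.
Reached end at offset 19 after 5 code points.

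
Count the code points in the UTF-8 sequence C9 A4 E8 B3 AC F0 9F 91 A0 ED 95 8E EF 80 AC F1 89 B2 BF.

6

Byte at offset 0: 0xC9 = 11001001 → 2-byte char (#1). Advance 2.
Byte at offset 2: 0xE8 = 11101000 → 3-byte char (#2). Advance 3.
Byte at offset 5: 0xF0 = 11110000 → 4-byte char (#3). Advance 4.
Byte at offset 9: 0xED = 11101101 → 3-byte char (#4). Advance 3.
Byte at offset 12: 0xEF = 11101111 → 3-byte char (#5). Advance 3.
Byte at offset 15: 0xF1 = 11110001 → 4-byte char (#6). Advance 4.
Reached end at offset 19 after 6 code points.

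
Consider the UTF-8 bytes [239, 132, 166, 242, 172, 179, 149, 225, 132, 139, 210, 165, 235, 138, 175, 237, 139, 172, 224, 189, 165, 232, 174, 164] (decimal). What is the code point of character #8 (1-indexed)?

Offset 0: leading byte 0xEF = 11101111 → 3-byte char #1 = EF 84 A6.
Offset 3: leading byte 0xF2 = 11110010 → 4-byte char #2 = F2 AC B3 95.
Offset 7: leading byte 0xE1 = 11100001 → 3-byte char #3 = E1 84 8B.
Offset 10: leading byte 0xD2 = 11010010 → 2-byte char #4 = D2 A5.
Offset 12: leading byte 0xEB = 11101011 → 3-byte char #5 = EB 8A AF.
Offset 15: leading byte 0xED = 11101101 → 3-byte char #6 = ED 8B AC.
Offset 18: leading byte 0xE0 = 11100000 → 3-byte char #7 = E0 BD A5.
Offset 21: leading byte 0xE8 = 11101000 → 3-byte char #8 = E8 AE A4.
Leading byte 0xE8 = 11101000 matches 1110xxxx → 3-byte sequence.
Byte 1: 0xE8 = 11101000, payload 1000 (4 bits).
Byte 2: 0xAE = 10101110 (10xxxxxx ✓), payload 101110.
Byte 3: 0xA4 = 10100100 (10xxxxxx ✓), payload 100100.
Concatenate: 1000101110100100 = 0x8BA4 (16 bits → U+8BA4).

U+8BA4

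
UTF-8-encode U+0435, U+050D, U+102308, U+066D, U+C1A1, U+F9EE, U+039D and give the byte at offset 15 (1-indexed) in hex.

0xA7

1-indexed offset 15 is 0-indexed offset 14.
U+0435 → 2-byte form D0 B5 at offsets 0–1.
U+050D → 2-byte form D4 8D at offsets 2–3.
U+102308 → 4-byte form F4 82 8C 88 at offsets 4–7.
U+066D → 2-byte form D9 AD at offsets 8–9.
U+C1A1 → 3-byte form EC 86 A1 at offsets 10–12.
U+F9EE → 3-byte form EF A7 AE at offsets 13–15.
Offset 14 falls in char 6's range; it's byte 2 of EF A7 AE = 0xA7.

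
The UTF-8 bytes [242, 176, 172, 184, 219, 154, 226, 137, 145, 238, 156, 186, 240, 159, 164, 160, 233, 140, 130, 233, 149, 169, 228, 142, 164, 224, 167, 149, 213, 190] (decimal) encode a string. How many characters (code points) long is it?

Byte at offset 0: 0xF2 = 11110010 → 4-byte char (#1). Advance 4.
Byte at offset 4: 0xDB = 11011011 → 2-byte char (#2). Advance 2.
Byte at offset 6: 0xE2 = 11100010 → 3-byte char (#3). Advance 3.
Byte at offset 9: 0xEE = 11101110 → 3-byte char (#4). Advance 3.
Byte at offset 12: 0xF0 = 11110000 → 4-byte char (#5). Advance 4.
Byte at offset 16: 0xE9 = 11101001 → 3-byte char (#6). Advance 3.
Byte at offset 19: 0xE9 = 11101001 → 3-byte char (#7). Advance 3.
Byte at offset 22: 0xE4 = 11100100 → 3-byte char (#8). Advance 3.
Byte at offset 25: 0xE0 = 11100000 → 3-byte char (#9). Advance 3.
Byte at offset 28: 0xD5 = 11010101 → 2-byte char (#10). Advance 2.
Reached end at offset 30 after 10 code points.

10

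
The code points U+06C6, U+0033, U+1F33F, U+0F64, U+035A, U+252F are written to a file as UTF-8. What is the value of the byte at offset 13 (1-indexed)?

0xE2

1-indexed offset 13 is 0-indexed offset 12.
U+06C6 → 2-byte form DB 86 at offsets 0–1.
U+0033 → 1-byte form 33 at offsets 2–2.
U+1F33F → 4-byte form F0 9F 8C BF at offsets 3–6.
U+0F64 → 3-byte form E0 BD A4 at offsets 7–9.
U+035A → 2-byte form CD 9A at offsets 10–11.
U+252F → 3-byte form E2 94 AF at offsets 12–14.
Offset 12 falls in char 6's range; it's byte 1 of E2 94 AF = 0xE2.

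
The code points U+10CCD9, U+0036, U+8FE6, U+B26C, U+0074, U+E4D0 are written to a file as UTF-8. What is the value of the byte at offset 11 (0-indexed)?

U+10CCD9 → 4-byte form F4 8C B3 99 at offsets 0–3.
U+0036 → 1-byte form 36 at offsets 4–4.
U+8FE6 → 3-byte form E8 BF A6 at offsets 5–7.
U+B26C → 3-byte form EB 89 AC at offsets 8–10.
U+0074 → 1-byte form 74 at offsets 11–11.
Offset 11 falls in char 5's range; it's byte 1 of 74 = 0x74.

0x74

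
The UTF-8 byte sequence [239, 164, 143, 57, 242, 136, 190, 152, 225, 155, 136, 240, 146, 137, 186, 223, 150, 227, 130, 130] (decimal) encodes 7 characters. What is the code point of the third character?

Offset 0: leading byte 0xEF = 11101111 → 3-byte char #1 = EF A4 8F.
Offset 3: leading byte 0x39 = 00111001 → 1-byte char #2 = 39.
Offset 4: leading byte 0xF2 = 11110010 → 4-byte char #3 = F2 88 BE 98.
Leading byte 0xF2 = 11110010 matches 11110xxx → 4-byte sequence.
Byte 1: 0xF2 = 11110010, payload 010 (3 bits).
Byte 2: 0x88 = 10001000 (10xxxxxx ✓), payload 001000.
Byte 3: 0xBE = 10111110 (10xxxxxx ✓), payload 111110.
Byte 4: 0x98 = 10011000 (10xxxxxx ✓), payload 011000.
Concatenate: 010001000111110011000 = 0x88F98 (21 bits → U+88F98).

U+88F98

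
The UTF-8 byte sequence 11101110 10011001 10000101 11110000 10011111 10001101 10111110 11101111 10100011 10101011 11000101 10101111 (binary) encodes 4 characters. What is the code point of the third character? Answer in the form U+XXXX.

U+F8EB

Offset 0: leading byte 0xEE = 11101110 → 3-byte char #1 = EE 99 85.
Offset 3: leading byte 0xF0 = 11110000 → 4-byte char #2 = F0 9F 8D BE.
Offset 7: leading byte 0xEF = 11101111 → 3-byte char #3 = EF A3 AB.
Leading byte 0xEF = 11101111 matches 1110xxxx → 3-byte sequence.
Byte 1: 0xEF = 11101111, payload 1111 (4 bits).
Byte 2: 0xA3 = 10100011 (10xxxxxx ✓), payload 100011.
Byte 3: 0xAB = 10101011 (10xxxxxx ✓), payload 101011.
Concatenate: 1111100011101011 = 0xF8EB (16 bits → U+F8EB).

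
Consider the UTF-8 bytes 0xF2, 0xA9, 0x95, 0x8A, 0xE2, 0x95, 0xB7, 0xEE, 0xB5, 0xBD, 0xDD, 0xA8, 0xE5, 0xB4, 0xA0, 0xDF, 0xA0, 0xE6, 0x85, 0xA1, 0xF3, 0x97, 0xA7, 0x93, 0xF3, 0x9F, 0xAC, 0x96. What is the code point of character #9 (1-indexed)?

Offset 0: leading byte 0xF2 = 11110010 → 4-byte char #1 = F2 A9 95 8A.
Offset 4: leading byte 0xE2 = 11100010 → 3-byte char #2 = E2 95 B7.
Offset 7: leading byte 0xEE = 11101110 → 3-byte char #3 = EE B5 BD.
Offset 10: leading byte 0xDD = 11011101 → 2-byte char #4 = DD A8.
Offset 12: leading byte 0xE5 = 11100101 → 3-byte char #5 = E5 B4 A0.
Offset 15: leading byte 0xDF = 11011111 → 2-byte char #6 = DF A0.
Offset 17: leading byte 0xE6 = 11100110 → 3-byte char #7 = E6 85 A1.
Offset 20: leading byte 0xF3 = 11110011 → 4-byte char #8 = F3 97 A7 93.
Offset 24: leading byte 0xF3 = 11110011 → 4-byte char #9 = F3 9F AC 96.
Leading byte 0xF3 = 11110011 matches 11110xxx → 4-byte sequence.
Byte 1: 0xF3 = 11110011, payload 011 (3 bits).
Byte 2: 0x9F = 10011111 (10xxxxxx ✓), payload 011111.
Byte 3: 0xAC = 10101100 (10xxxxxx ✓), payload 101100.
Byte 4: 0x96 = 10010110 (10xxxxxx ✓), payload 010110.
Concatenate: 011011111101100010110 = 0xDFB16 (21 bits → U+DFB16).

U+DFB16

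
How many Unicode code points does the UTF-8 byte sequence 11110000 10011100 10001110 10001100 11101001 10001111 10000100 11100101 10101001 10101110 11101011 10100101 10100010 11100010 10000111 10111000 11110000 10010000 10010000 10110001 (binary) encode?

6

Byte at offset 0: 0xF0 = 11110000 → 4-byte char (#1). Advance 4.
Byte at offset 4: 0xE9 = 11101001 → 3-byte char (#2). Advance 3.
Byte at offset 7: 0xE5 = 11100101 → 3-byte char (#3). Advance 3.
Byte at offset 10: 0xEB = 11101011 → 3-byte char (#4). Advance 3.
Byte at offset 13: 0xE2 = 11100010 → 3-byte char (#5). Advance 3.
Byte at offset 16: 0xF0 = 11110000 → 4-byte char (#6). Advance 4.
Reached end at offset 20 after 6 code points.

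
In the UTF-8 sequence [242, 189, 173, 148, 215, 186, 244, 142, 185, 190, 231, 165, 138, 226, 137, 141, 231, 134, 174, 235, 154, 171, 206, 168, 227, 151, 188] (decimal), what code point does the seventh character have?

Offset 0: leading byte 0xF2 = 11110010 → 4-byte char #1 = F2 BD AD 94.
Offset 4: leading byte 0xD7 = 11010111 → 2-byte char #2 = D7 BA.
Offset 6: leading byte 0xF4 = 11110100 → 4-byte char #3 = F4 8E B9 BE.
Offset 10: leading byte 0xE7 = 11100111 → 3-byte char #4 = E7 A5 8A.
Offset 13: leading byte 0xE2 = 11100010 → 3-byte char #5 = E2 89 8D.
Offset 16: leading byte 0xE7 = 11100111 → 3-byte char #6 = E7 86 AE.
Offset 19: leading byte 0xEB = 11101011 → 3-byte char #7 = EB 9A AB.
Leading byte 0xEB = 11101011 matches 1110xxxx → 3-byte sequence.
Byte 1: 0xEB = 11101011, payload 1011 (4 bits).
Byte 2: 0x9A = 10011010 (10xxxxxx ✓), payload 011010.
Byte 3: 0xAB = 10101011 (10xxxxxx ✓), payload 101011.
Concatenate: 1011011010101011 = 0xB6AB (16 bits → U+B6AB).

U+B6AB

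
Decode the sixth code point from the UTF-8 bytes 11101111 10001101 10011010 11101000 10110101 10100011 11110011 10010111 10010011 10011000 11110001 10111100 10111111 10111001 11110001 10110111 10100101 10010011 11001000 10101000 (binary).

Offset 0: leading byte 0xEF = 11101111 → 3-byte char #1 = EF 8D 9A.
Offset 3: leading byte 0xE8 = 11101000 → 3-byte char #2 = E8 B5 A3.
Offset 6: leading byte 0xF3 = 11110011 → 4-byte char #3 = F3 97 93 98.
Offset 10: leading byte 0xF1 = 11110001 → 4-byte char #4 = F1 BC BF B9.
Offset 14: leading byte 0xF1 = 11110001 → 4-byte char #5 = F1 B7 A5 93.
Offset 18: leading byte 0xC8 = 11001000 → 2-byte char #6 = C8 A8.
Leading byte 0xC8 = 11001000 matches 110xxxxx → 2-byte sequence.
Byte 1: 0xC8 = 11001000, payload 01000 (5 bits).
Byte 2: 0xA8 = 10101000 (10xxxxxx ✓), payload 101000.
Concatenate: 01000101000 = 0x228 (11 bits → U+0228).

U+0228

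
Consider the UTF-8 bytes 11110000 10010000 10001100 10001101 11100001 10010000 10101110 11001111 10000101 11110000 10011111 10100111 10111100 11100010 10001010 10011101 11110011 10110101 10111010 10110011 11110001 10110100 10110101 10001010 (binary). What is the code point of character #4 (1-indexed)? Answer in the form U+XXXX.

Offset 0: leading byte 0xF0 = 11110000 → 4-byte char #1 = F0 90 8C 8D.
Offset 4: leading byte 0xE1 = 11100001 → 3-byte char #2 = E1 90 AE.
Offset 7: leading byte 0xCF = 11001111 → 2-byte char #3 = CF 85.
Offset 9: leading byte 0xF0 = 11110000 → 4-byte char #4 = F0 9F A7 BC.
Leading byte 0xF0 = 11110000 matches 11110xxx → 4-byte sequence.
Byte 1: 0xF0 = 11110000, payload 000 (3 bits).
Byte 2: 0x9F = 10011111 (10xxxxxx ✓), payload 011111.
Byte 3: 0xA7 = 10100111 (10xxxxxx ✓), payload 100111.
Byte 4: 0xBC = 10111100 (10xxxxxx ✓), payload 111100.
Concatenate: 000011111100111111100 = 0x1F9FC (21 bits → U+1F9FC).

U+1F9FC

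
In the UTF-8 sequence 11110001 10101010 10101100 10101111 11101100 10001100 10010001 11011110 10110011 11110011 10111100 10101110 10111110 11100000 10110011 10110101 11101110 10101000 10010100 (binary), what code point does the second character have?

Offset 0: leading byte 0xF1 = 11110001 → 4-byte char #1 = F1 AA AC AF.
Offset 4: leading byte 0xEC = 11101100 → 3-byte char #2 = EC 8C 91.
Leading byte 0xEC = 11101100 matches 1110xxxx → 3-byte sequence.
Byte 1: 0xEC = 11101100, payload 1100 (4 bits).
Byte 2: 0x8C = 10001100 (10xxxxxx ✓), payload 001100.
Byte 3: 0x91 = 10010001 (10xxxxxx ✓), payload 010001.
Concatenate: 1100001100010001 = 0xC311 (16 bits → U+C311).

U+C311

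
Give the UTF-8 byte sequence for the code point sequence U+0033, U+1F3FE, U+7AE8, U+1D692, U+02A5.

33 F0 9F 8F BE E7 AB A8 F0 9D 9A 92 CA A5

U+0033: 1-byte form → 33.
U+1F3FE: 4-byte form → F0 9F 8F BE.
U+7AE8: 3-byte form → E7 AB A8.
U+1D692: 4-byte form → F0 9D 9A 92.
U+02A5: 2-byte form → CA A5.
Concatenated (14 bytes): 33 F0 9F 8F BE E7 AB A8 F0 9D 9A 92 CA A5.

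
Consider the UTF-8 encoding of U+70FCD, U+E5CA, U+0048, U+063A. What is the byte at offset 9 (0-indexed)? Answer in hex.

0xBA

U+70FCD → 4-byte form F1 B0 BF 8D at offsets 0–3.
U+E5CA → 3-byte form EE 97 8A at offsets 4–6.
U+0048 → 1-byte form 48 at offsets 7–7.
U+063A → 2-byte form D8 BA at offsets 8–9.
Offset 9 falls in char 4's range; it's byte 2 of D8 BA = 0xBA.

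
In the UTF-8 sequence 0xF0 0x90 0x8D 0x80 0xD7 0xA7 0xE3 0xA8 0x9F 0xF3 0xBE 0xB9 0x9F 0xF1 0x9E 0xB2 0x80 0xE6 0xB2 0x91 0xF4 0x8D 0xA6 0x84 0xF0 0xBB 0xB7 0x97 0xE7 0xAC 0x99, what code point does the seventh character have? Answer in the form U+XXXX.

Offset 0: leading byte 0xF0 = 11110000 → 4-byte char #1 = F0 90 8D 80.
Offset 4: leading byte 0xD7 = 11010111 → 2-byte char #2 = D7 A7.
Offset 6: leading byte 0xE3 = 11100011 → 3-byte char #3 = E3 A8 9F.
Offset 9: leading byte 0xF3 = 11110011 → 4-byte char #4 = F3 BE B9 9F.
Offset 13: leading byte 0xF1 = 11110001 → 4-byte char #5 = F1 9E B2 80.
Offset 17: leading byte 0xE6 = 11100110 → 3-byte char #6 = E6 B2 91.
Offset 20: leading byte 0xF4 = 11110100 → 4-byte char #7 = F4 8D A6 84.
Leading byte 0xF4 = 11110100 matches 11110xxx → 4-byte sequence.
Byte 1: 0xF4 = 11110100, payload 100 (3 bits).
Byte 2: 0x8D = 10001101 (10xxxxxx ✓), payload 001101.
Byte 3: 0xA6 = 10100110 (10xxxxxx ✓), payload 100110.
Byte 4: 0x84 = 10000100 (10xxxxxx ✓), payload 000100.
Concatenate: 100001101100110000100 = 0x10D984 (21 bits → U+10D984).

U+10D984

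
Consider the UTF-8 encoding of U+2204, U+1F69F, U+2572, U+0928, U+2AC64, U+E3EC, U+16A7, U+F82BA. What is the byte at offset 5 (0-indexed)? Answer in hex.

U+2204 → 3-byte form E2 88 84 at offsets 0–2.
U+1F69F → 4-byte form F0 9F 9A 9F at offsets 3–6.
Offset 5 falls in char 2's range; it's byte 3 of F0 9F 9A 9F = 0x9A.

0x9A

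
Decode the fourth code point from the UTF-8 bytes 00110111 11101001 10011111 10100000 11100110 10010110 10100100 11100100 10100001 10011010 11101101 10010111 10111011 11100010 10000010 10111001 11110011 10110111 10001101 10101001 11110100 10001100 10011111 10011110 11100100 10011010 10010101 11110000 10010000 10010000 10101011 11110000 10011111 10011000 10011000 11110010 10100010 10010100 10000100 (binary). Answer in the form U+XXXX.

U+485A

Offset 0: leading byte 0x37 = 00110111 → 1-byte char #1 = 37.
Offset 1: leading byte 0xE9 = 11101001 → 3-byte char #2 = E9 9F A0.
Offset 4: leading byte 0xE6 = 11100110 → 3-byte char #3 = E6 96 A4.
Offset 7: leading byte 0xE4 = 11100100 → 3-byte char #4 = E4 A1 9A.
Leading byte 0xE4 = 11100100 matches 1110xxxx → 3-byte sequence.
Byte 1: 0xE4 = 11100100, payload 0100 (4 bits).
Byte 2: 0xA1 = 10100001 (10xxxxxx ✓), payload 100001.
Byte 3: 0x9A = 10011010 (10xxxxxx ✓), payload 011010.
Concatenate: 0100100001011010 = 0x485A (16 bits → U+485A).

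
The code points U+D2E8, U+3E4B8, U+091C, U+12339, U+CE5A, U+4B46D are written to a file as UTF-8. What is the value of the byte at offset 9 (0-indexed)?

0x9C

U+D2E8 → 3-byte form ED 8B A8 at offsets 0–2.
U+3E4B8 → 4-byte form F0 BE 92 B8 at offsets 3–6.
U+091C → 3-byte form E0 A4 9C at offsets 7–9.
Offset 9 falls in char 3's range; it's byte 3 of E0 A4 9C = 0x9C.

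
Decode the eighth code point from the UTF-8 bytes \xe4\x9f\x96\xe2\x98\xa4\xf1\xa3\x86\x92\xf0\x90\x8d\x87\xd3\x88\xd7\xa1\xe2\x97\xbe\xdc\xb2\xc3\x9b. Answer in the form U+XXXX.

Offset 0: leading byte 0xE4 = 11100100 → 3-byte char #1 = E4 9F 96.
Offset 3: leading byte 0xE2 = 11100010 → 3-byte char #2 = E2 98 A4.
Offset 6: leading byte 0xF1 = 11110001 → 4-byte char #3 = F1 A3 86 92.
Offset 10: leading byte 0xF0 = 11110000 → 4-byte char #4 = F0 90 8D 87.
Offset 14: leading byte 0xD3 = 11010011 → 2-byte char #5 = D3 88.
Offset 16: leading byte 0xD7 = 11010111 → 2-byte char #6 = D7 A1.
Offset 18: leading byte 0xE2 = 11100010 → 3-byte char #7 = E2 97 BE.
Offset 21: leading byte 0xDC = 11011100 → 2-byte char #8 = DC B2.
Leading byte 0xDC = 11011100 matches 110xxxxx → 2-byte sequence.
Byte 1: 0xDC = 11011100, payload 11100 (5 bits).
Byte 2: 0xB2 = 10110010 (10xxxxxx ✓), payload 110010.
Concatenate: 11100110010 = 0x732 (11 bits → U+0732).

U+0732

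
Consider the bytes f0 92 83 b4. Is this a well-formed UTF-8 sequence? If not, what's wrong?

Leading byte 0xF0 = 11110000 → 4-byte form.
Continuation bytes 0x92=10010010, 0x83=10000011, 0xB4=10110100 all match 10xxxxxx.
Decoded value 0x120F4 is ≥ 0x10000 (shortest form) and not a surrogate.

valid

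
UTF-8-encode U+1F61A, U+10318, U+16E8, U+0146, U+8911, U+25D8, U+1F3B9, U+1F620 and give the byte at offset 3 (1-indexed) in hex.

0x98

1-indexed offset 3 is 0-indexed offset 2.
U+1F61A → 4-byte form F0 9F 98 9A at offsets 0–3.
Offset 2 falls in char 1's range; it's byte 3 of F0 9F 98 9A = 0x98.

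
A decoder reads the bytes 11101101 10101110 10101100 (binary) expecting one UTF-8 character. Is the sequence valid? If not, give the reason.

invalid (encodes a surrogate (U+D800–U+DFFF))

Structurally a 3-byte sequence; payload = 0xDBAC.
But 0xDBAC is in U+D800–U+DFFF, the surrogate range. Surrogates are not Unicode scalar values and are forbidden in UTF-8.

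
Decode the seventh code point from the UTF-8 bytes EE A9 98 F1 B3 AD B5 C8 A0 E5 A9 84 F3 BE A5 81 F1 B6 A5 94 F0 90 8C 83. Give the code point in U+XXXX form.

U+10303

Offset 0: leading byte 0xEE = 11101110 → 3-byte char #1 = EE A9 98.
Offset 3: leading byte 0xF1 = 11110001 → 4-byte char #2 = F1 B3 AD B5.
Offset 7: leading byte 0xC8 = 11001000 → 2-byte char #3 = C8 A0.
Offset 9: leading byte 0xE5 = 11100101 → 3-byte char #4 = E5 A9 84.
Offset 12: leading byte 0xF3 = 11110011 → 4-byte char #5 = F3 BE A5 81.
Offset 16: leading byte 0xF1 = 11110001 → 4-byte char #6 = F1 B6 A5 94.
Offset 20: leading byte 0xF0 = 11110000 → 4-byte char #7 = F0 90 8C 83.
Leading byte 0xF0 = 11110000 matches 11110xxx → 4-byte sequence.
Byte 1: 0xF0 = 11110000, payload 000 (3 bits).
Byte 2: 0x90 = 10010000 (10xxxxxx ✓), payload 010000.
Byte 3: 0x8C = 10001100 (10xxxxxx ✓), payload 001100.
Byte 4: 0x83 = 10000011 (10xxxxxx ✓), payload 000011.
Concatenate: 000010000001100000011 = 0x10303 (21 bits → U+10303).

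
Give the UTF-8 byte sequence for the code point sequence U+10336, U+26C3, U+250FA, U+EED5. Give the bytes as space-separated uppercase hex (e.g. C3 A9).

F0 90 8C B6 E2 9B 83 F0 A5 83 BA EE BB 95

U+10336: 4-byte form → F0 90 8C B6.
U+26C3: 3-byte form → E2 9B 83.
U+250FA: 4-byte form → F0 A5 83 BA.
U+EED5: 3-byte form → EE BB 95.
Concatenated (14 bytes): F0 90 8C B6 E2 9B 83 F0 A5 83 BA EE BB 95.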